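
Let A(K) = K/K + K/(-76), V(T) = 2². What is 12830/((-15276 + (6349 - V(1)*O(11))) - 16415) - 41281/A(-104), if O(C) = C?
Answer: -3318634534/190395 ≈ -17430.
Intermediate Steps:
V(T) = 4
A(K) = 1 - K/76 (A(K) = 1 + K*(-1/76) = 1 - K/76)
12830/((-15276 + (6349 - V(1)*O(11))) - 16415) - 41281/A(-104) = 12830/((-15276 + (6349 - 4*11)) - 16415) - 41281/(1 - 1/76*(-104)) = 12830/((-15276 + (6349 - 1*44)) - 16415) - 41281/(1 + 26/19) = 12830/((-15276 + (6349 - 44)) - 16415) - 41281/45/19 = 12830/((-15276 + 6305) - 16415) - 41281*19/45 = 12830/(-8971 - 16415) - 784339/45 = 12830/(-25386) - 784339/45 = 12830*(-1/25386) - 784339/45 = -6415/12693 - 784339/45 = -3318634534/190395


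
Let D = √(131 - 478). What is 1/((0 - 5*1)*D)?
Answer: I*√347/1735 ≈ 0.010737*I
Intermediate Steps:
D = I*√347 (D = √(-347) = I*√347 ≈ 18.628*I)
1/((0 - 5*1)*D) = 1/((0 - 5*1)*(I*√347)) = 1/((0 - 5)*(I*√347)) = 1/(-5*I*√347) = I*√347/1735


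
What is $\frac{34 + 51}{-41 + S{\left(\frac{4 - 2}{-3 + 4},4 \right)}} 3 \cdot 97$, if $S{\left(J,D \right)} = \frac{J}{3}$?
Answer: $- \frac{74205}{121} \approx -613.26$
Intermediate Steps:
$S{\left(J,D \right)} = \frac{J}{3}$ ($S{\left(J,D \right)} = J \frac{1}{3} = \frac{J}{3}$)
$\frac{34 + 51}{-41 + S{\left(\frac{4 - 2}{-3 + 4},4 \right)}} 3 \cdot 97 = \frac{34 + 51}{-41 + \frac{\left(4 - 2\right) \frac{1}{-3 + 4}}{3}} \cdot 3 \cdot 97 = \frac{85}{-41 + \frac{2 \cdot 1^{-1}}{3}} \cdot 3 \cdot 97 = \frac{85}{-41 + \frac{2 \cdot 1}{3}} \cdot 3 \cdot 97 = \frac{85}{-41 + \frac{1}{3} \cdot 2} \cdot 3 \cdot 97 = \frac{85}{-41 + \frac{2}{3}} \cdot 3 \cdot 97 = \frac{85}{- \frac{121}{3}} \cdot 3 \cdot 97 = 85 \left(- \frac{3}{121}\right) 3 \cdot 97 = \left(- \frac{255}{121}\right) 3 \cdot 97 = \left(- \frac{765}{121}\right) 97 = - \frac{74205}{121}$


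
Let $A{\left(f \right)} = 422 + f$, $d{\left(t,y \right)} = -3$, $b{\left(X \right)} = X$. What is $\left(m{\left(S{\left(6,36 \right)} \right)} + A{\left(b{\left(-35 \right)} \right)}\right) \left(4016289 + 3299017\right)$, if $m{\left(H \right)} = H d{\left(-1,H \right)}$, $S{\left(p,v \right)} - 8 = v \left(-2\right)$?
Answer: $4235562174$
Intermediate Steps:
$S{\left(p,v \right)} = 8 - 2 v$ ($S{\left(p,v \right)} = 8 + v \left(-2\right) = 8 - 2 v$)
$m{\left(H \right)} = - 3 H$ ($m{\left(H \right)} = H \left(-3\right) = - 3 H$)
$\left(m{\left(S{\left(6,36 \right)} \right)} + A{\left(b{\left(-35 \right)} \right)}\right) \left(4016289 + 3299017\right) = \left(- 3 \left(8 - 72\right) + \left(422 - 35\right)\right) \left(4016289 + 3299017\right) = \left(- 3 \left(8 - 72\right) + 387\right) 7315306 = \left(\left(-3\right) \left(-64\right) + 387\right) 7315306 = \left(192 + 387\right) 7315306 = 579 \cdot 7315306 = 4235562174$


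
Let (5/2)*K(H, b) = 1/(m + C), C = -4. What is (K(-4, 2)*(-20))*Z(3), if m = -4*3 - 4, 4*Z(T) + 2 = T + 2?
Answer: 3/10 ≈ 0.30000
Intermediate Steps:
Z(T) = T/4 (Z(T) = -1/2 + (T + 2)/4 = -1/2 + (2 + T)/4 = -1/2 + (1/2 + T/4) = T/4)
m = -16 (m = -12 - 4 = -16)
K(H, b) = -1/50 (K(H, b) = 2/(5*(-16 - 4)) = (2/5)/(-20) = (2/5)*(-1/20) = -1/50)
(K(-4, 2)*(-20))*Z(3) = (-1/50*(-20))*((1/4)*3) = (2/5)*(3/4) = 3/10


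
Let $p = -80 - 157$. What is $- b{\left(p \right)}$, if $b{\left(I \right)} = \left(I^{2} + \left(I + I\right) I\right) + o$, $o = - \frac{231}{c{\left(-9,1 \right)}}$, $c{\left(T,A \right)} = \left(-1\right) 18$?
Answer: $- \frac{1011119}{6} \approx -1.6852 \cdot 10^{5}$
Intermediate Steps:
$p = -237$
$c{\left(T,A \right)} = -18$
$o = \frac{77}{6}$ ($o = - \frac{231}{-18} = \left(-231\right) \left(- \frac{1}{18}\right) = \frac{77}{6} \approx 12.833$)
$b{\left(I \right)} = \frac{77}{6} + 3 I^{2}$ ($b{\left(I \right)} = \left(I^{2} + \left(I + I\right) I\right) + \frac{77}{6} = \left(I^{2} + 2 I I\right) + \frac{77}{6} = \left(I^{2} + 2 I^{2}\right) + \frac{77}{6} = 3 I^{2} + \frac{77}{6} = \frac{77}{6} + 3 I^{2}$)
$- b{\left(p \right)} = - (\frac{77}{6} + 3 \left(-237\right)^{2}) = - (\frac{77}{6} + 3 \cdot 56169) = - (\frac{77}{6} + 168507) = \left(-1\right) \frac{1011119}{6} = - \frac{1011119}{6}$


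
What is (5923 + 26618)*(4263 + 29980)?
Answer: 1114301463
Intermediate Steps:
(5923 + 26618)*(4263 + 29980) = 32541*34243 = 1114301463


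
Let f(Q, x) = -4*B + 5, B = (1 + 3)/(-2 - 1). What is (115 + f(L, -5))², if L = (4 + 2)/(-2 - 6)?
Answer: 141376/9 ≈ 15708.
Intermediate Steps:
B = -4/3 (B = 4/(-3) = 4*(-⅓) = -4/3 ≈ -1.3333)
L = -¾ (L = 6/(-8) = 6*(-⅛) = -¾ ≈ -0.75000)
f(Q, x) = 31/3 (f(Q, x) = -4*(-4/3) + 5 = 16/3 + 5 = 31/3)
(115 + f(L, -5))² = (115 + 31/3)² = (376/3)² = 141376/9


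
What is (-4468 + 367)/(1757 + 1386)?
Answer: -4101/3143 ≈ -1.3048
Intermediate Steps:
(-4468 + 367)/(1757 + 1386) = -4101/3143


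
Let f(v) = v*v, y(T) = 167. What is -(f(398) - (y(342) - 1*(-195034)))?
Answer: 36797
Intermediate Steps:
f(v) = v**2
-(f(398) - (y(342) - 1*(-195034))) = -(398**2 - (167 - 1*(-195034))) = -(158404 - (167 + 195034)) = -(158404 - 1*195201) = -(158404 - 195201) = -1*(-36797) = 36797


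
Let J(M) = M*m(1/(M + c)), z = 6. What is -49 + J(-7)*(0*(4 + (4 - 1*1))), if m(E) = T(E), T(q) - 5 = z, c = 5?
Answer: -49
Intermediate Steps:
T(q) = 11 (T(q) = 5 + 6 = 11)
m(E) = 11
J(M) = 11*M (J(M) = M*11 = 11*M)
-49 + J(-7)*(0*(4 + (4 - 1*1))) = -49 + (11*(-7))*(0*(4 + (4 - 1*1))) = -49 - 0*(4 + (4 - 1)) = -49 - 0*(4 + 3) = -49 - 0*7 = -49 - 77*0 = -49 + 0 = -49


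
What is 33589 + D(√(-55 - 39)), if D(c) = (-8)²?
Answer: 33653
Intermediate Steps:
D(c) = 64
33589 + D(√(-55 - 39)) = 33589 + 64 = 33653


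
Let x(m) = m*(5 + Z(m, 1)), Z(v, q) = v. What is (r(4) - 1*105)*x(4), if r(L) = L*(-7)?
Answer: -4788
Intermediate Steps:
r(L) = -7*L
x(m) = m*(5 + m)
(r(4) - 1*105)*x(4) = (-7*4 - 1*105)*(4*(5 + 4)) = (-28 - 105)*(4*9) = -133*36 = -4788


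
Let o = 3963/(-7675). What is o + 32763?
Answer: 251452062/7675 ≈ 32762.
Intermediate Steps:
o = -3963/7675 (o = 3963*(-1/7675) = -3963/7675 ≈ -0.51635)
o + 32763 = -3963/7675 + 32763 = 251452062/7675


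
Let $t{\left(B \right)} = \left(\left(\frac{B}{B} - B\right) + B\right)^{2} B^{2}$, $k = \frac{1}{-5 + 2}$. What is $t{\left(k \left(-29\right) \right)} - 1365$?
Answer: $- \frac{11444}{9} \approx -1271.6$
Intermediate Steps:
$k = - \frac{1}{3}$ ($k = \frac{1}{-3} = - \frac{1}{3} \approx -0.33333$)
$t{\left(B \right)} = B^{2}$ ($t{\left(B \right)} = \left(\left(1 - B\right) + B\right)^{2} B^{2} = 1^{2} B^{2} = 1 B^{2} = B^{2}$)
$t{\left(k \left(-29\right) \right)} - 1365 = \left(\left(- \frac{1}{3}\right) \left(-29\right)\right)^{2} - 1365 = \left(\frac{29}{3}\right)^{2} - 1365 = \frac{841}{9} - 1365 = - \frac{11444}{9}$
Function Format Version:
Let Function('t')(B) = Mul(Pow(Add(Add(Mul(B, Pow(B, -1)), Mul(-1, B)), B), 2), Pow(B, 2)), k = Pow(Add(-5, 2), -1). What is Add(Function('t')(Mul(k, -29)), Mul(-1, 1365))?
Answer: Rational(-11444, 9) ≈ -1271.6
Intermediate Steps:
k = Rational(-1, 3) (k = Pow(-3, -1) = Rational(-1, 3) ≈ -0.33333)
Function('t')(B) = Pow(B, 2) (Function('t')(B) = Mul(Pow(Add(Add(1, Mul(-1, B)), B), 2), Pow(B, 2)) = Mul(Pow(1, 2), Pow(B, 2)) = Mul(1, Pow(B, 2)) = Pow(B, 2))
Add(Function('t')(Mul(k, -29)), Mul(-1, 1365)) = Add(Pow(Mul(Rational(-1, 3), -29), 2), Mul(-1, 1365)) = Add(Pow(Rational(29, 3), 2), -1365) = Add(Rational(841, 9), -1365) = Rational(-11444, 9)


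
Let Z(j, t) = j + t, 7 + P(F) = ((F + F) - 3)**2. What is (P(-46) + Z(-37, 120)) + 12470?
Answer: 21571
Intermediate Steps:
P(F) = -7 + (-3 + 2*F)**2 (P(F) = -7 + ((F + F) - 3)**2 = -7 + (2*F - 3)**2 = -7 + (-3 + 2*F)**2)
(P(-46) + Z(-37, 120)) + 12470 = ((-7 + (-3 + 2*(-46))**2) + (-37 + 120)) + 12470 = ((-7 + (-3 - 92)**2) + 83) + 12470 = ((-7 + (-95)**2) + 83) + 12470 = ((-7 + 9025) + 83) + 12470 = (9018 + 83) + 12470 = 9101 + 12470 = 21571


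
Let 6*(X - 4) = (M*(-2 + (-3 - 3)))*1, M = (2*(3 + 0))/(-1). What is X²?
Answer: 144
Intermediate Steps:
M = -6 (M = (2*3)*(-1) = 6*(-1) = -6)
X = 12 (X = 4 + (-6*(-2 + (-3 - 3))*1)/6 = 4 + (-6*(-2 - 6)*1)/6 = 4 + (-6*(-8)*1)/6 = 4 + (48*1)/6 = 4 + (⅙)*48 = 4 + 8 = 12)
X² = 12² = 144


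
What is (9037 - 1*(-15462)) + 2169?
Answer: 26668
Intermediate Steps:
(9037 - 1*(-15462)) + 2169 = (9037 + 15462) + 2169 = 24499 + 2169 = 26668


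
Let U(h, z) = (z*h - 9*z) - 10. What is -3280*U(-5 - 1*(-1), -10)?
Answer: -393600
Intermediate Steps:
U(h, z) = -10 - 9*z + h*z (U(h, z) = (h*z - 9*z) - 10 = (-9*z + h*z) - 10 = -10 - 9*z + h*z)
-3280*U(-5 - 1*(-1), -10) = -3280*(-10 - 9*(-10) + (-5 - 1*(-1))*(-10)) = -3280*(-10 + 90 + (-5 + 1)*(-10)) = -3280*(-10 + 90 - 4*(-10)) = -3280*(-10 + 90 + 40) = -3280*120 = -393600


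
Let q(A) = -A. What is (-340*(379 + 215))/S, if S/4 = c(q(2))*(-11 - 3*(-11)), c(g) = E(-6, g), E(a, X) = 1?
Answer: -2295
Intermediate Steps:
c(g) = 1
S = 88 (S = 4*(1*(-11 - 3*(-11))) = 4*(1*(-11 + 33)) = 4*(1*22) = 4*22 = 88)
(-340*(379 + 215))/S = -340*(379 + 215)/88 = -340*594*(1/88) = -201960*1/88 = -2295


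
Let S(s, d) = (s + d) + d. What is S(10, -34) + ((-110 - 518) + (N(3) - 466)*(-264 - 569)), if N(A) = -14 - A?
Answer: 401653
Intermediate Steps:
S(s, d) = s + 2*d (S(s, d) = (d + s) + d = s + 2*d)
S(10, -34) + ((-110 - 518) + (N(3) - 466)*(-264 - 569)) = (10 + 2*(-34)) + ((-110 - 518) + ((-14 - 1*3) - 466)*(-264 - 569)) = (10 - 68) + (-628 + ((-14 - 3) - 466)*(-833)) = -58 + (-628 + (-17 - 466)*(-833)) = -58 + (-628 - 483*(-833)) = -58 + (-628 + 402339) = -58 + 401711 = 401653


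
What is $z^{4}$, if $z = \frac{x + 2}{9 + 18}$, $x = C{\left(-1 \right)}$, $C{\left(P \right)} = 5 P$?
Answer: $\frac{1}{6561} \approx 0.00015242$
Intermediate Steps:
$x = -5$ ($x = 5 \left(-1\right) = -5$)
$z = - \frac{1}{9}$ ($z = \frac{-5 + 2}{9 + 18} = - \frac{3}{27} = \left(-3\right) \frac{1}{27} = - \frac{1}{9} \approx -0.11111$)
$z^{4} = \left(- \frac{1}{9}\right)^{4} = \frac{1}{6561}$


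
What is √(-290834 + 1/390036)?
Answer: I*√11061004598812707/195018 ≈ 539.29*I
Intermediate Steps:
√(-290834 + 1/390036) = √(-113435730023/390036) = I*√11061004598812707/195018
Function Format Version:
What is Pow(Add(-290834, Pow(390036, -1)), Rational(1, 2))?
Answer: Mul(Rational(1, 195018), I, Pow(11061004598812707, Rational(1, 2))) ≈ Mul(539.29, I)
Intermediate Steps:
Pow(Add(-290834, Pow(390036, -1)), Rational(1, 2)) = Pow(Add(-290834, Rational(1, 390036)), Rational(1, 2)) = Pow(Rational(-113435730023, 390036), Rational(1, 2)) = Mul(Rational(1, 195018), I, Pow(11061004598812707, Rational(1, 2)))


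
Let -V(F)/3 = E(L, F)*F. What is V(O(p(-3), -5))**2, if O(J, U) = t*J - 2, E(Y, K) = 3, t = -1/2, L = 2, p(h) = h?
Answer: 81/4 ≈ 20.250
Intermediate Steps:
t = -1/2 (t = -1*1/2 = -1/2 ≈ -0.50000)
O(J, U) = -2 - J/2 (O(J, U) = -J/2 - 2 = -2 - J/2)
V(F) = -9*F
V(O(p(-3), -5))**2 = (-9*(-2 - 1/2*(-3)))**2 = (-9*(-2 + 3/2))**2 = (-9*(-1/2))**2 = (9/2)**2 = 81/4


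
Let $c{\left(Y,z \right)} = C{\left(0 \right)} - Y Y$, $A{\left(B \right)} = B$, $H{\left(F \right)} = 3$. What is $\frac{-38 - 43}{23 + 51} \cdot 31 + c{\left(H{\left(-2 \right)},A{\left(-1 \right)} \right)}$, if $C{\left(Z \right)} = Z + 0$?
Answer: $- \frac{3177}{74} \approx -42.932$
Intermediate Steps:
$C{\left(Z \right)} = Z$
$c{\left(Y,z \right)} = - Y^{2}$ ($c{\left(Y,z \right)} = 0 - Y Y = 0 - Y^{2} = - Y^{2}$)
$\frac{-38 - 43}{23 + 51} \cdot 31 + c{\left(H{\left(-2 \right)},A{\left(-1 \right)} \right)} = \frac{-38 - 43}{23 + 51} \cdot 31 - 3^{2} = - \frac{81}{74} \cdot 31 - 9 = \left(-81\right) \frac{1}{74} \cdot 31 - 9 = \left(- \frac{81}{74}\right) 31 - 9 = - \frac{2511}{74} - 9 = - \frac{3177}{74}$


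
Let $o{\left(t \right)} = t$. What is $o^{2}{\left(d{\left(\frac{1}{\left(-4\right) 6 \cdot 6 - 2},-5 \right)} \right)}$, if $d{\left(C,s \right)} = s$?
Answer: $25$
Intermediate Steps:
$o^{2}{\left(d{\left(\frac{1}{\left(-4\right) 6 \cdot 6 - 2},-5 \right)} \right)} = \left(-5\right)^{2} = 25$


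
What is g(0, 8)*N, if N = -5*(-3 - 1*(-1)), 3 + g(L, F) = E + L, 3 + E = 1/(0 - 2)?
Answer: -65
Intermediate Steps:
E = -7/2 (E = -3 + 1/(0 - 2) = -3 + 1/(-2) = -3 - 1/2 = -7/2 ≈ -3.5000)
g(L, F) = -13/2 + L (g(L, F) = -3 + (-7/2 + L) = -13/2 + L)
N = 10 (N = -5*(-3 + 1) = -5*(-2) = 10)
g(0, 8)*N = (-13/2 + 0)*10 = -13/2*10 = -65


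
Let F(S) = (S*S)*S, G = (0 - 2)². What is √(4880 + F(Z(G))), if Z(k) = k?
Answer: 4*√309 ≈ 70.314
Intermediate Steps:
G = 4 (G = (-2)² = 4)
F(S) = S³ (F(S) = S²*S = S³)
√(4880 + F(Z(G))) = √(4880 + 4³) = √(4880 + 64) = √4944 = 4*√309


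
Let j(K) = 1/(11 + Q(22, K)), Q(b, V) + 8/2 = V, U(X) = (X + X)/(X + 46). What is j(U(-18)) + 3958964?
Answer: 158358567/40 ≈ 3.9590e+6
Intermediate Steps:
U(X) = 2*X/(46 + X) (U(X) = (2*X)/(46 + X) = 2*X/(46 + X))
Q(b, V) = -4 + V
j(K) = 1/(7 + K) (j(K) = 1/(11 + (-4 + K)) = 1/(7 + K))
j(U(-18)) + 3958964 = 1/(7 + 2*(-18)/(46 - 18)) + 3958964 = 1/(7 + 2*(-18)/28) + 3958964 = 1/(7 + 2*(-18)*(1/28)) + 3958964 = 1/(7 - 9/7) + 3958964 = 1/(40/7) + 3958964 = 7/40 + 3958964 = 158358567/40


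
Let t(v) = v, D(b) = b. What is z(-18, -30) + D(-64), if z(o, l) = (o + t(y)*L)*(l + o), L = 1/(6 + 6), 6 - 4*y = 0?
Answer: 794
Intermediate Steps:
y = 3/2 (y = 3/2 - ¼*0 = 3/2 + 0 = 3/2 ≈ 1.5000)
L = 1/12 ≈ 0.083333
z(o, l) = (⅛ + o)*(l + o) (z(o, l) = (o + (3/2)*(1/12))*(l + o) = (o + ⅛)*(l + o) = (⅛ + o)*(l + o))
z(-18, -30) + D(-64) = ((-18)² + (⅛)*(-30) + (⅛)*(-18) - 30*(-18)) - 64 = (324 - 15/4 - 9/4 + 540) - 64 = 858 - 64 = 794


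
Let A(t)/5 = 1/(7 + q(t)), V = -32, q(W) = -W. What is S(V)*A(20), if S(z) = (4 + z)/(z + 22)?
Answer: -14/13 ≈ -1.0769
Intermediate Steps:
S(z) = (4 + z)/(22 + z)
A(t) = 5/(7 - t)
S(V)*A(20) = ((4 - 32)/(22 - 32))*(-5/(-7 + 20)) = (-28/(-10))*(-5/13) = (-1/10*(-28))*(-5*1/13) = (14/5)*(-5/13) = -14/13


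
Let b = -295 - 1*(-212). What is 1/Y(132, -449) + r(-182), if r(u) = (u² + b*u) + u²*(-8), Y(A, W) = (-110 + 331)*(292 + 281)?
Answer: -27449222345/126633 ≈ -2.1676e+5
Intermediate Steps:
b = -83 (b = -295 + 212 = -83)
Y(A, W) = 126633 (Y(A, W) = 221*573 = 126633)
r(u) = -83*u - 7*u² (r(u) = (u² - 83*u) + u²*(-8) = (u² - 83*u) - 8*u² = -83*u - 7*u²)
1/Y(132, -449) + r(-182) = 1/126633 - 1*(-182)*(83 + 7*(-182)) = 1/126633 - 1*(-182)*(83 - 1274) = 1/126633 - 1*(-182)*(-1191) = 1/126633 - 216762 = -27449222345/126633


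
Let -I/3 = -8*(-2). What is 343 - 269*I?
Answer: 13255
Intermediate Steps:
I = -48 (I = -(-24)*(-2) = -3*16 = -48)
343 - 269*I = 343 - 269*(-48) = 343 + 12912 = 13255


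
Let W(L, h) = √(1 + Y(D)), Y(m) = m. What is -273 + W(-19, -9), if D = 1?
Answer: -273 + √2 ≈ -271.59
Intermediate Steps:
W(L, h) = √2 (W(L, h) = √(1 + 1) = √2)
-273 + W(-19, -9) = -273 + √2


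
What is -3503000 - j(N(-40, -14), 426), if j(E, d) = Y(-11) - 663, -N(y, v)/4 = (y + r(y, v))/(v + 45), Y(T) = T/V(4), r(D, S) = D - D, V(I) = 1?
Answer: -3502326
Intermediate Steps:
r(D, S) = 0
Y(T) = T (Y(T) = T/1 = T*1 = T)
N(y, v) = -4*y/(45 + v) (N(y, v) = -4*(y + 0)/(v + 45) = -4*y/(45 + v))
j(E, d) = -674 (j(E, d) = -11 - 663 = -674)
-3503000 - j(N(-40, -14), 426) = -3503000 - 1*(-674) = -3503000 + 674 = -3502326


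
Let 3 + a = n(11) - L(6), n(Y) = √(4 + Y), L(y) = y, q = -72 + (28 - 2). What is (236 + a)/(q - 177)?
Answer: -227/223 - √15/223 ≈ -1.0353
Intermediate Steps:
q = -46 (q = -72 + 26 = -46)
a = -9 + √15 (a = -3 + (√(4 + 11) - 1*6) = -3 + (√15 - 6) = -3 + (-6 + √15) = -9 + √15 ≈ -5.1270)
(236 + a)/(q - 177) = (236 + (-9 + √15))/(-46 - 177) = (227 + √15)/(-223) = (227 + √15)*(-1/223) = -227/223 - √15/223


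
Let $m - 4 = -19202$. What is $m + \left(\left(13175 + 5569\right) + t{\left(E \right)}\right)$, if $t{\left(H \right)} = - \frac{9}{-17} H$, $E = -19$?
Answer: $- \frac{7889}{17} \approx -464.06$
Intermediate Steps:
$t{\left(H \right)} = \frac{9 H}{17}$ ($t{\left(H \right)} = \left(-9\right) \left(- \frac{1}{17}\right) H = \frac{9 H}{17}$)
$m = -19198$ ($m = 4 - 19202 = -19198$)
$m + \left(\left(13175 + 5569\right) + t{\left(E \right)}\right) = -19198 + \left(\left(13175 + 5569\right) + \frac{9}{17} \left(-19\right)\right) = -19198 + \left(18744 - \frac{171}{17}\right) = -19198 + \frac{318477}{17} = - \frac{7889}{17}$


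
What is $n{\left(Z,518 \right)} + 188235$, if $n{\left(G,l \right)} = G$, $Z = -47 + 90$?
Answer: $188278$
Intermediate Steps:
$Z = 43$
$n{\left(Z,518 \right)} + 188235 = 43 + 188235 = 188278$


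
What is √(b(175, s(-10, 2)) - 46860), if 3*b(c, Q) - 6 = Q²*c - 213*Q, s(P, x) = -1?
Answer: I*√420558/3 ≈ 216.17*I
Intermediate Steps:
b(c, Q) = 2 - 71*Q + c*Q²/3 (b(c, Q) = 2 + (Q²*c - 213*Q)/3 = 2 + (c*Q² - 213*Q)/3 = 2 + (-213*Q + c*Q²)/3 = 2 + (-71*Q + c*Q²/3) = 2 - 71*Q + c*Q²/3)
√(b(175, s(-10, 2)) - 46860) = √((2 - 71*(-1) + (⅓)*175*(-1)²) - 46860) = √((2 + 71 + (⅓)*175*1) - 46860) = √((2 + 71 + 175/3) - 46860) = √(394/3 - 46860) = √(-140186/3) = I*√420558/3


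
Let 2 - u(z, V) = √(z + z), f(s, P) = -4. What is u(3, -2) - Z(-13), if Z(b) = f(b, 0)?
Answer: 6 - √6 ≈ 3.5505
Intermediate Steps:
u(z, V) = 2 - √2*√z (u(z, V) = 2 - √(z + z) = 2 - √(2*z) = 2 - √2*√z)
Z(b) = -4
u(3, -2) - Z(-13) = (2 - √2*√3) - 1*(-4) = (2 - √6) + 4 = 6 - √6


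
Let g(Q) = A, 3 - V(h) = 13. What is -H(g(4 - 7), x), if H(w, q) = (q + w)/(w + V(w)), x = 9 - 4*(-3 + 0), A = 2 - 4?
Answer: 19/12 ≈ 1.5833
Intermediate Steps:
V(h) = -10 (V(h) = 3 - 1*13 = 3 - 13 = -10)
A = -2
g(Q) = -2
x = 21 (x = 9 - 4*(-3) = 9 + 12 = 21)
H(w, q) = (q + w)/(-10 + w) (H(w, q) = (q + w)/(w - 10) = (q + w)/(-10 + w))
-H(g(4 - 7), x) = -(21 - 2)/(-10 - 2) = -19/(-12) = -(-1)*19/12 = -1*(-19/12) = 19/12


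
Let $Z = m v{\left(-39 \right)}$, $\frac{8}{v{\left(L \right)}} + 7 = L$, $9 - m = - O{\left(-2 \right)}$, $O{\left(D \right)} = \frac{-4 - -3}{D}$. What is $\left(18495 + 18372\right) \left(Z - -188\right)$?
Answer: $\frac{158011962}{23} \approx 6.8701 \cdot 10^{6}$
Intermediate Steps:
$O{\left(D \right)} = - \frac{1}{D}$ ($O{\left(D \right)} = \frac{-4 + 3}{D} = - \frac{1}{D}$)
$m = \frac{19}{2}$ ($m = 9 - - \frac{-1}{-2} = 9 - - \frac{\left(-1\right) \left(-1\right)}{2} = 9 - \left(-1\right) \frac{1}{2} = 9 - - \frac{1}{2} = 9 + \frac{1}{2} = \frac{19}{2} \approx 9.5$)
$v{\left(L \right)} = \frac{8}{-7 + L}$
$Z = - \frac{38}{23}$ ($Z = \frac{19 \frac{8}{-7 - 39}}{2} = \frac{19 \frac{8}{-46}}{2} = \frac{19 \cdot 8 \left(- \frac{1}{46}\right)}{2} = \frac{19}{2} \left(- \frac{4}{23}\right) = - \frac{38}{23} \approx -1.6522$)
$\left(18495 + 18372\right) \left(Z - -188\right) = \left(18495 + 18372\right) \left(- \frac{38}{23} - -188\right) = 36867 \left(- \frac{38}{23} + 188\right) = 36867 \cdot \frac{4286}{23} = \frac{158011962}{23}$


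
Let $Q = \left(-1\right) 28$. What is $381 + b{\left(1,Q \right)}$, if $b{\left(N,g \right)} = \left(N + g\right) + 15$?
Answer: $369$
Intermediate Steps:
$Q = -28$
$b{\left(N,g \right)} = 15 + N + g$
$381 + b{\left(1,Q \right)} = 381 + \left(15 + 1 - 28\right) = 381 - 12 = 369$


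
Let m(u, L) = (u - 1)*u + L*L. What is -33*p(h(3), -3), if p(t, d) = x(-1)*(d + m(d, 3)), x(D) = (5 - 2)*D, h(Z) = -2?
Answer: 1782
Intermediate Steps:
x(D) = 3*D
m(u, L) = L**2 + u*(-1 + u) (m(u, L) = (-1 + u)*u + L**2 = u*(-1 + u) + L**2 = L**2 + u*(-1 + u))
p(t, d) = -27 - 3*d**2 (p(t, d) = (3*(-1))*(d + (3**2 + d**2 - d)) = -3*(d + (9 + d**2 - d)) = -3*(9 + d**2) = -27 - 3*d**2)
-33*p(h(3), -3) = -33*(-27 - 3*(-3)**2) = -33*(-27 - 3*9) = -33*(-27 - 27) = -33*(-54) = 1782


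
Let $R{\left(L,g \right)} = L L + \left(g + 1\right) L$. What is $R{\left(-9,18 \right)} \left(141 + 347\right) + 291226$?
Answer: $247306$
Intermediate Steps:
$R{\left(L,g \right)} = L^{2} + L \left(1 + g\right)$ ($R{\left(L,g \right)} = L^{2} + \left(1 + g\right) L = L^{2} + L \left(1 + g\right)$)
$R{\left(-9,18 \right)} \left(141 + 347\right) + 291226 = - 9 \left(1 - 9 + 18\right) \left(141 + 347\right) + 291226 = \left(-9\right) 10 \cdot 488 + 291226 = \left(-90\right) 488 + 291226 = -43920 + 291226 = 247306$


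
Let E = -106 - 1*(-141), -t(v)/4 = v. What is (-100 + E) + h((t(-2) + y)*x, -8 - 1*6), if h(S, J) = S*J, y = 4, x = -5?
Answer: 775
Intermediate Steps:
t(v) = -4*v
h(S, J) = J*S
E = 35 (E = -106 + 141 = 35)
(-100 + E) + h((t(-2) + y)*x, -8 - 1*6) = (-100 + 35) + (-8 - 1*6)*((-4*(-2) + 4)*(-5)) = -65 + (-8 - 6)*((8 + 4)*(-5)) = -65 - 168*(-5) = -65 - 14*(-60) = -65 + 840 = 775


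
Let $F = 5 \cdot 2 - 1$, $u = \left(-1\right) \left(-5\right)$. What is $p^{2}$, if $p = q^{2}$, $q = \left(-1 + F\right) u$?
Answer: $2560000$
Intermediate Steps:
$u = 5$
$F = 9$ ($F = 10 - 1 = 9$)
$q = 40$ ($q = \left(-1 + 9\right) 5 = 8 \cdot 5 = 40$)
$p = 1600$ ($p = 40^{2} = 1600$)
$p^{2} = 1600^{2} = 2560000$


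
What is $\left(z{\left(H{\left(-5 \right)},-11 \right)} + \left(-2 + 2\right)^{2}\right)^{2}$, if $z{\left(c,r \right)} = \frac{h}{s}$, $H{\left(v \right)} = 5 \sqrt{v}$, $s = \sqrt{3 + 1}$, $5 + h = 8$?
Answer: $\frac{9}{4} \approx 2.25$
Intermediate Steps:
$h = 3$ ($h = -5 + 8 = 3$)
$s = 2$ ($s = \sqrt{4} = 2$)
$z{\left(c,r \right)} = \frac{3}{2}$
$\left(z{\left(H{\left(-5 \right)},-11 \right)} + \left(-2 + 2\right)^{2}\right)^{2} = \left(\frac{3}{2} + \left(-2 + 2\right)^{2}\right)^{2} = \left(\frac{3}{2} + 0^{2}\right)^{2} = \left(\frac{3}{2} + 0\right)^{2} = \left(\frac{3}{2}\right)^{2} = \frac{9}{4}$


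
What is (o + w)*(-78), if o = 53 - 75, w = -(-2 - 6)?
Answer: 1092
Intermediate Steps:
w = 8 (w = -1*(-8) = 8)
o = -22
(o + w)*(-78) = (-22 + 8)*(-78) = -14*(-78) = 1092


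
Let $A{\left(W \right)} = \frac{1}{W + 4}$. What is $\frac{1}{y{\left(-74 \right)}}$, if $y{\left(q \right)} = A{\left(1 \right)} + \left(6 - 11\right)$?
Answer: $- \frac{5}{24} \approx -0.20833$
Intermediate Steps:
$A{\left(W \right)} = \frac{1}{4 + W}$
$y{\left(q \right)} = - \frac{24}{5}$ ($y{\left(q \right)} = \frac{1}{4 + 1} + \left(6 - 11\right) = \frac{1}{5} + \left(6 - 11\right) = \frac{1}{5} - 5 = - \frac{24}{5}$)
$\frac{1}{y{\left(-74 \right)}} = \frac{1}{- \frac{24}{5}} = - \frac{5}{24}$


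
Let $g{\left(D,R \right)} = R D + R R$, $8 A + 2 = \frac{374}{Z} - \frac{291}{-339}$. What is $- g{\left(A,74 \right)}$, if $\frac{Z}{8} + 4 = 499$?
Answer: $- \frac{444739297}{81360} \approx -5466.3$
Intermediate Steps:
$Z = 3960$ ($Z = -32 + 8 \cdot 499 = -32 + 3992 = 3960$)
$A = - \frac{21299}{162720}$ ($A = - \frac{1}{4} + \frac{\frac{374}{3960} - \frac{291}{-339}}{8} = - \frac{1}{4} + \frac{374 \cdot \frac{1}{3960} - - \frac{97}{113}}{8} = - \frac{1}{4} + \frac{\frac{17}{180} + \frac{97}{113}}{8} = - \frac{1}{4} + \frac{1}{8} \cdot \frac{19381}{20340} = - \frac{1}{4} + \frac{19381}{162720} = - \frac{21299}{162720} \approx -0.13089$)
$g{\left(D,R \right)} = R^{2} + D R$ ($g{\left(D,R \right)} = D R + R^{2} = R^{2} + D R$)
$- g{\left(A,74 \right)} = - 74 \left(- \frac{21299}{162720} + 74\right) = - \frac{74 \cdot 12019981}{162720} = \left(-1\right) \frac{444739297}{81360} = - \frac{444739297}{81360}$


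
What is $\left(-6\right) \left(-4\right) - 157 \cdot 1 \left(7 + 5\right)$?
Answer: $-1860$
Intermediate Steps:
$\left(-6\right) \left(-4\right) - 157 \cdot 1 \left(7 + 5\right) = 24 - 157 \cdot 1 \cdot 12 = 24 - 1884 = -1860$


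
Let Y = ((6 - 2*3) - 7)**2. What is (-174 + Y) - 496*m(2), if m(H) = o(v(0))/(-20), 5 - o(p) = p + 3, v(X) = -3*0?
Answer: -377/5 ≈ -75.400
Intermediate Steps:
v(X) = 0
o(p) = 2 - p (o(p) = 5 - (p + 3) = 5 - (3 + p) = 5 + (-3 - p) = 2 - p)
Y = 49 (Y = ((6 - 6) - 7)**2 = (0 - 7)**2 = (-7)**2 = 49)
m(H) = -1/10 (m(H) = (2 - 1*0)/(-20) = (2 + 0)*(-1/20) = 2*(-1/20) = -1/10)
(-174 + Y) - 496*m(2) = (-174 + 49) - 496*(-1/10) = -125 + 248/5 = -377/5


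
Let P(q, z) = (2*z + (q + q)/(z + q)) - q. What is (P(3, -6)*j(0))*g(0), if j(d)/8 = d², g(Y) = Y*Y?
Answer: 0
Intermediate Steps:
g(Y) = Y²
P(q, z) = -q + 2*z + 2*q/(q + z) (P(q, z) = (2*z + (2*q)/(q + z)) - q = (2*z + 2*q/(q + z)) - q = -q + 2*z + 2*q/(q + z))
j(d) = 8*d²
(P(3, -6)*j(0))*g(0) = (((-1*3² + 2*3 + 2*(-6)² + 3*(-6))/(3 - 6))*(8*0²))*0² = (((-1*9 + 6 + 2*36 - 18)/(-3))*(8*0))*0 = (-(-9 + 6 + 72 - 18)/3*0)*0 = (-⅓*51*0)*0 = -17*0*0 = 0*0 = 0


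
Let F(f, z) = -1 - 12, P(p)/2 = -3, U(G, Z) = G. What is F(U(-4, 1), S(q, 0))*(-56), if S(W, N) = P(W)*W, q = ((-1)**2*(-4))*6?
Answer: 728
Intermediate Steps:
P(p) = -6 (P(p) = 2*(-3) = -6)
q = -24 (q = (1*(-4))*6 = -4*6 = -24)
S(W, N) = -6*W
F(f, z) = -13
F(U(-4, 1), S(q, 0))*(-56) = -13*(-56) = 728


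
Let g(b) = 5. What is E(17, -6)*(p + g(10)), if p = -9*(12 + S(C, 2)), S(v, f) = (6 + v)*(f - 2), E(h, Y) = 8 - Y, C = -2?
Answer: -1442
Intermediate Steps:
S(v, f) = (-2 + f)*(6 + v) (S(v, f) = (6 + v)*(-2 + f) = (-2 + f)*(6 + v))
p = -108 (p = -9*(12 + (-12 - 2*(-2) + 6*2 + 2*(-2))) = -9*(12 + (-12 + 4 + 12 - 4)) = -9*(12 + 0) = -9*12 = -108)
E(17, -6)*(p + g(10)) = (8 - 1*(-6))*(-108 + 5) = (8 + 6)*(-103) = 14*(-103) = -1442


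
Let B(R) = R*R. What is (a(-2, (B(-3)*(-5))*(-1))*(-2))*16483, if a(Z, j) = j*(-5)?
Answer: 7417350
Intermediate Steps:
B(R) = R²
a(Z, j) = -5*j
(a(-2, (B(-3)*(-5))*(-1))*(-2))*16483 = (-5*(-3)²*(-5)*(-1)*(-2))*16483 = (-5*9*(-5)*(-1)*(-2))*16483 = (-(-225)*(-1)*(-2))*16483 = (-5*45*(-2))*16483 = -225*(-2)*16483 = 450*16483 = 7417350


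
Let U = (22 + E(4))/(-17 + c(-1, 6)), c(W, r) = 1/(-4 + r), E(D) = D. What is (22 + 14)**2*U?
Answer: -22464/11 ≈ -2042.2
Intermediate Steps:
U = -52/33 (U = (22 + 4)/(-17 + 1/(-4 + 6)) = 26/(-17 + 1/2) = 26/(-33/2) = 26*(-2/33) = -52/33 ≈ -1.5758)
(22 + 14)**2*U = (22 + 14)**2*(-52/33) = 36**2*(-52/33) = 1296*(-52/33) = -22464/11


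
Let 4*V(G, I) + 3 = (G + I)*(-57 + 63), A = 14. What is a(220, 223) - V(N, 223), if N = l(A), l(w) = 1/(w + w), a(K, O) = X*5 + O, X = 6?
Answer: -4525/56 ≈ -80.804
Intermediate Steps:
a(K, O) = 30 + O (a(K, O) = 6*5 + O = 30 + O)
l(w) = 1/(2*w)
N = 1/28 (N = (½)/14 = (½)*(1/14) = 1/28 ≈ 0.035714)
V(G, I) = -¾ + 3*G/2 + 3*I/2 (V(G, I) = -¾ + ((G + I)*(-57 + 63))/4 = -¾ + ((G + I)*6)/4 = -¾ + (6*G + 6*I)/4 = -¾ + (3*G/2 + 3*I/2) = -¾ + 3*G/2 + 3*I/2)
a(220, 223) - V(N, 223) = (30 + 223) - (-¾ + (3/2)*(1/28) + (3/2)*223) = 253 - (-¾ + 3/56 + 669/2) = 253 - 1*18693/56 = 253 - 18693/56 = -4525/56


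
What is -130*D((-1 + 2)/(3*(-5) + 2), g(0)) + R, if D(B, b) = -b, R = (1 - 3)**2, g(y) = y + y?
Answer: 4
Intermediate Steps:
g(y) = 2*y
R = 4 (R = (-2)**2 = 4)
-130*D((-1 + 2)/(3*(-5) + 2), g(0)) + R = -(-130)*2*0 + 4 = -(-130)*0 + 4 = -130*0 + 4 = 0 + 4 = 4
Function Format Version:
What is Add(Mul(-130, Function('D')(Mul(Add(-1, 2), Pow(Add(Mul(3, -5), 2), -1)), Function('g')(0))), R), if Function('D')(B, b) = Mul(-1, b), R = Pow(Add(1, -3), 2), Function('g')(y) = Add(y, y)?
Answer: 4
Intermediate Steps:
Function('g')(y) = Mul(2, y)
R = 4 (R = Pow(-2, 2) = 4)
Add(Mul(-130, Function('D')(Mul(Add(-1, 2), Pow(Add(Mul(3, -5), 2), -1)), Function('g')(0))), R) = Add(Mul(-130, Mul(-1, Mul(2, 0))), 4) = Add(Mul(-130, Mul(-1, 0)), 4) = Add(Mul(-130, 0), 4) = Add(0, 4) = 4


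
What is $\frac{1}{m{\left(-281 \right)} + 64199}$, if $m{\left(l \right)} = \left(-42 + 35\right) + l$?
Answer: $\frac{1}{63911} \approx 1.5647 \cdot 10^{-5}$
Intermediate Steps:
$m{\left(l \right)} = -7 + l$
$\frac{1}{m{\left(-281 \right)} + 64199} = \frac{1}{\left(-7 - 281\right) + 64199} = \frac{1}{-288 + 64199} = \frac{1}{63911}$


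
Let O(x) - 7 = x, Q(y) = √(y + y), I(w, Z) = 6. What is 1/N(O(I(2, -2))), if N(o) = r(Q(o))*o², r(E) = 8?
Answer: 1/1352 ≈ 0.00073965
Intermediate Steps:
Q(y) = √2*√y (Q(y) = √(2*y) = √2*√y)
O(x) = 7 + x
N(o) = 8*o²
1/N(O(I(2, -2))) = 1/(8*(7 + 6)²) = 1/(8*13²) = 1/(8*169) = 1/1352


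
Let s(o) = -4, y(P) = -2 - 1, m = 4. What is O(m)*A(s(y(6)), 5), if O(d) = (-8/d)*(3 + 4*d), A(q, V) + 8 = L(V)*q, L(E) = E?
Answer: 1064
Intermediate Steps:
y(P) = -3
A(q, V) = -8 + V*q
O(d) = -8*(3 + 4*d)/d
O(m)*A(s(y(6)), 5) = (-32 - 24/4)*(-8 + 5*(-4)) = (-32 - 24*¼)*(-8 - 20) = (-32 - 6)*(-28) = -38*(-28) = 1064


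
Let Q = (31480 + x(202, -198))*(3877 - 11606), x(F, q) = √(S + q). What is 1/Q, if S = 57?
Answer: I/(7729*(√141 - 31480*I)) ≈ -4.11e-9 + 1.5503e-12*I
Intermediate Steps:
x(F, q) = √(57 + q)
Q = -243308920 - 7729*I*√141 (Q = (31480 + √(57 - 198))*(3877 - 11606) = (31480 + √(-141))*(-7729) = (31480 + I*√141)*(-7729) = -243308920 - 7729*I*√141 ≈ -2.4331e+8 - 91777.0*I)
1/Q = 1/(-243308920 - 7729*I*√141)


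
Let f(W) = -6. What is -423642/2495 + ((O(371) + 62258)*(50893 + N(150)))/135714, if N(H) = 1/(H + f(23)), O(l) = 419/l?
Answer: 139758053704039261/6029903305440 ≈ 23178.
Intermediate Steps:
N(H) = 1/(-6 + H) (N(H) = 1/(H - 6) = 1/(-6 + H))
-423642/2495 + ((O(371) + 62258)*(50893 + N(150)))/135714 = -423642/2495 + ((419/371 + 62258)*(50893 + 1/(-6 + 150)))/135714 = -423642*1/2495 + ((419*(1/371) + 62258)*(50893 + 1/144))*(1/135714) = -423642/2495 + ((419/371 + 62258)*(50893 + 1/144))*(1/135714) = -423642/2495 + ((23098137/371)*(7328593/144))*(1/135714) = -423642/2495 + (56425615043747/17808)*(1/135714) = -423642/2495 + 56425615043747/2416794912 = 139758053704039261/6029903305440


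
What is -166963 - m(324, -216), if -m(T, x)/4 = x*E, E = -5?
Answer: -162643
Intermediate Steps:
m(T, x) = 20*x (m(T, x) = -4*x*(-5) = -(-20)*x = 20*x)
-166963 - m(324, -216) = -166963 - 20*(-216) = -166963 - 1*(-4320) = -166963 + 4320 = -162643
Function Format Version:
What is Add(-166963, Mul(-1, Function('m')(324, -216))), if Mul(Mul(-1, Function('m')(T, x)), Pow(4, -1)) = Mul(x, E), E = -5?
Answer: -162643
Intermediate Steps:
Function('m')(T, x) = Mul(20, x) (Function('m')(T, x) = Mul(-4, Mul(x, -5)) = Mul(-4, Mul(-5, x)) = Mul(20, x))
Add(-166963, Mul(-1, Function('m')(324, -216))) = Add(-166963, Mul(-1, Mul(20, -216))) = Add(-166963, Mul(-1, -4320)) = Add(-166963, 4320) = -162643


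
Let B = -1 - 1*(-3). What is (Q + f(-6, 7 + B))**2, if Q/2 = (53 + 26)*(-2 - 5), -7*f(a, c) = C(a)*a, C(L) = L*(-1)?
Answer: 59382436/49 ≈ 1.2119e+6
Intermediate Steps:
B = 2 (B = -1 + 3 = 2)
C(L) = -L
f(a, c) = a**2/7 (f(a, c) = -(-a)*a/7 = -(-1)*a**2/7 = a**2/7)
Q = -1106 (Q = 2*((53 + 26)*(-2 - 5)) = 2*(79*(-7)) = 2*(-553) = -1106)
(Q + f(-6, 7 + B))**2 = (-1106 + (1/7)*(-6)**2)**2 = (-1106 + (1/7)*36)**2 = (-1106 + 36/7)**2 = (-7706/7)**2 = 59382436/49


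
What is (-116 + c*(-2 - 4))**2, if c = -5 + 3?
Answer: 10816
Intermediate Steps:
c = -2
(-116 + c*(-2 - 4))**2 = (-116 - 2*(-2 - 4))**2 = (-116 - 2*(-6))**2 = (-116 + 12)**2 = (-104)**2 = 10816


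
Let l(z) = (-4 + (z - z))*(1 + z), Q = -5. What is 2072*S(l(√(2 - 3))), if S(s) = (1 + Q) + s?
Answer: -16576 - 8288*I ≈ -16576.0 - 8288.0*I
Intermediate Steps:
l(z) = -4 - 4*z (l(z) = (-4 + 0)*(1 + z) = -4*(1 + z) = -4 - 4*z)
S(s) = -4 + s (S(s) = (1 - 5) + s = -4 + s)
2072*S(l(√(2 - 3))) = 2072*(-4 + (-4 - 4*√(2 - 3))) = 2072*(-4 + (-4 - 4*I)) = 2072*(-8 - 4*I) = -16576 - 8288*I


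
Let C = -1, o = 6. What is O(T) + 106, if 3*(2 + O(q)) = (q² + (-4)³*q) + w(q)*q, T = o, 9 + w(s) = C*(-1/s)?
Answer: -89/3 ≈ -29.667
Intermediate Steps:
w(s) = -9 + 1/s (w(s) = -9 - (-1)/s = -9 + 1/s)
T = 6
O(q) = -2 - 64*q/3 + q²/3 + q*(-9 + 1/q)/3 (O(q) = -2 + ((q² + (-4)³*q) + (-9 + 1/q)*q)/3 = -2 + ((q² - 64*q) + q*(-9 + 1/q))/3 = -2 + (q² - 64*q + q*(-9 + 1/q))/3 = -2 + (-64*q/3 + q²/3 + q*(-9 + 1/q)/3) = -2 - 64*q/3 + q²/3 + q*(-9 + 1/q)/3)
O(T) + 106 = (-5/3 - 73/3*6 + (⅓)*6²) + 106 = (-5/3 - 146 + (⅓)*36) + 106 = (-5/3 - 146 + 12) + 106 = -407/3 + 106 = -89/3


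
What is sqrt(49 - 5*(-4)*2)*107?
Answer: 107*sqrt(89) ≈ 1009.4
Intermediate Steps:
sqrt(49 - 5*(-4)*2)*107 = sqrt(49 + 20*2)*107 = sqrt(49 + 40)*107 = sqrt(89)*107 = 107*sqrt(89)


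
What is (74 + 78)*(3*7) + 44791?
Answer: 47983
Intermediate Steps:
(74 + 78)*(3*7) + 44791 = 152*21 + 44791 = 3192 + 44791 = 47983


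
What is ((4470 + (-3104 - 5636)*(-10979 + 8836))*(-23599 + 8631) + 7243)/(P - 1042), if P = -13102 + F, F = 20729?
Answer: -93471615159/2195 ≈ -4.2584e+7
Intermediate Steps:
P = 7627 (P = -13102 + 20729 = 7627)
((4470 + (-3104 - 5636)*(-10979 + 8836))*(-23599 + 8631) + 7243)/(P - 1042) = ((4470 + (-3104 - 5636)*(-10979 + 8836))*(-23599 + 8631) + 7243)/(7627 - 1042) = ((4470 - 8740*(-2143))*(-14968) + 7243)/6585 = ((4470 + 18729820)*(-14968) + 7243)*(1/6585) = (18734290*(-14968) + 7243)*(1/6585) = (-280414852720 + 7243)*(1/6585) = -280414845477*1/6585 = -93471615159/2195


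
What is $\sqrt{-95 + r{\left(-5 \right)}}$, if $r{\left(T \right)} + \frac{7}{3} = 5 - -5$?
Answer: $\frac{i \sqrt{786}}{3} \approx 9.3452 i$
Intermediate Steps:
$r{\left(T \right)} = \frac{23}{3}$ ($r{\left(T \right)} = - \frac{7}{3} + \left(5 - -5\right) = - \frac{7}{3} + \left(5 + 5\right) = - \frac{7}{3} + 10 = \frac{23}{3}$)
$\sqrt{-95 + r{\left(-5 \right)}} = \sqrt{-95 + \frac{23}{3}} = \sqrt{- \frac{262}{3}} = \frac{i \sqrt{786}}{3}$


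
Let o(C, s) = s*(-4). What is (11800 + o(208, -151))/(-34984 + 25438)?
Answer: -6202/4773 ≈ -1.2994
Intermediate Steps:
o(C, s) = -4*s
(11800 + o(208, -151))/(-34984 + 25438) = (11800 - 4*(-151))/(-34984 + 25438) = (11800 + 604)/(-9546) = 12404*(-1/9546) = -6202/4773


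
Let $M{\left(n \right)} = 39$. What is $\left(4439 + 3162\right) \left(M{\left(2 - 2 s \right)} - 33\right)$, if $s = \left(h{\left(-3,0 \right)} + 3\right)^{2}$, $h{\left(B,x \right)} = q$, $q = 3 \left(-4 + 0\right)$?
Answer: $45606$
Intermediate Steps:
$q = -12$ ($q = 3 \left(-4\right) = -12$)
$h{\left(B,x \right)} = -12$
$s = 81$ ($s = \left(-12 + 3\right)^{2} = \left(-9\right)^{2} = 81$)
$\left(4439 + 3162\right) \left(M{\left(2 - 2 s \right)} - 33\right) = \left(4439 + 3162\right) \left(39 - 33\right) = 7601 \cdot 6 = 45606$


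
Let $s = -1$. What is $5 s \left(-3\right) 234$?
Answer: $3510$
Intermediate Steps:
$5 s \left(-3\right) 234 = 5 \left(-1\right) \left(-3\right) 234 = \left(-5\right) \left(-3\right) 234 = 15 \cdot 234 = 3510$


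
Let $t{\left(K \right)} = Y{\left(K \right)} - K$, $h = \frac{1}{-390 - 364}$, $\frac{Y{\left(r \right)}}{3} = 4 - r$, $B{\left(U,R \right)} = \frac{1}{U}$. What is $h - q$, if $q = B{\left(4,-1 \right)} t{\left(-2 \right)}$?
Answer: $- \frac{3771}{754} \approx -5.0013$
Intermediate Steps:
$Y{\left(r \right)} = 12 - 3 r$ ($Y{\left(r \right)} = 3 \left(4 - r\right) = 12 - 3 r$)
$h = - \frac{1}{754}$ ($h = \frac{1}{-754} = - \frac{1}{754} \approx -0.0013263$)
$t{\left(K \right)} = 12 - 4 K$ ($t{\left(K \right)} = \left(12 - 3 K\right) - K = 12 - 4 K$)
$q = 5$ ($q = \frac{12 - -8}{4} = \frac{12 + 8}{4} = \frac{1}{4} \cdot 20 = 5$)
$h - q = - \frac{1}{754} - 5 = - \frac{3771}{754}$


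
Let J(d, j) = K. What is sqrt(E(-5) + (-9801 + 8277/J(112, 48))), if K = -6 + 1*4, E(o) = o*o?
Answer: I*sqrt(55658)/2 ≈ 117.96*I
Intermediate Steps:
E(o) = o**2
K = -2 (K = -6 + 4 = -2)
J(d, j) = -2
sqrt(E(-5) + (-9801 + 8277/J(112, 48))) = sqrt((-5)**2 + (-9801 + 8277/(-2))) = sqrt(25 + (-9801 + 8277*(-1/2))) = sqrt(25 + (-9801 - 8277/2)) = sqrt(25 - 27879/2) = sqrt(-27829/2) = I*sqrt(55658)/2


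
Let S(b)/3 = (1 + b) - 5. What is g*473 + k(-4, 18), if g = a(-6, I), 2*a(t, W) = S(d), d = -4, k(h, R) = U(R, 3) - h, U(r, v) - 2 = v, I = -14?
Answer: -5667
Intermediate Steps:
U(r, v) = 2 + v
k(h, R) = 5 - h (k(h, R) = (2 + 3) - h = 5 - h)
S(b) = -12 + 3*b (S(b) = 3*((1 + b) - 5) = 3*(-4 + b) = -12 + 3*b)
a(t, W) = -12 (a(t, W) = (-12 + 3*(-4))/2 = (-12 - 12)/2 = (½)*(-24) = -12)
g = -12
g*473 + k(-4, 18) = -12*473 + (5 - 1*(-4)) = -5676 + (5 + 4) = -5676 + 9 = -5667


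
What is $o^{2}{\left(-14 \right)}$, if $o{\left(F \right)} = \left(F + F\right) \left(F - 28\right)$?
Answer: $1382976$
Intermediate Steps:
$o{\left(F \right)} = 2 F \left(-28 + F\right)$
$o^{2}{\left(-14 \right)} = \left(2 \left(-14\right) \left(-28 - 14\right)\right)^{2} = \left(2 \left(-14\right) \left(-42\right)\right)^{2} = 1176^{2} = 1382976$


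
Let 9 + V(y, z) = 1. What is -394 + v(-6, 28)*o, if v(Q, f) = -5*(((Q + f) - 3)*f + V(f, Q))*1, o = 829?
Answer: -2172374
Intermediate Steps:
V(y, z) = -8 (V(y, z) = -9 + 1 = -8)
v(Q, f) = 40 - 5*f*(-3 + Q + f) (v(Q, f) = -5*(((Q + f) - 3)*f - 8)*1 = -5*((-3 + Q + f)*f - 8)*1 = -5*(f*(-3 + Q + f) - 8)*1 = -5*(-8 + f*(-3 + Q + f))*1 = (40 - 5*f*(-3 + Q + f))*1 = 40 - 5*f*(-3 + Q + f))
-394 + v(-6, 28)*o = -394 + (40 - 5*28**2 + 15*28 - 5*(-6)*28)*829 = -394 + (40 - 5*784 + 420 + 840)*829 = -394 + (40 - 3920 + 420 + 840)*829 = -394 - 2620*829 = -394 - 2171980 = -2172374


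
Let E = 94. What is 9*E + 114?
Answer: 960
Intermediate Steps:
9*E + 114 = 9*94 + 114 = 846 + 114 = 960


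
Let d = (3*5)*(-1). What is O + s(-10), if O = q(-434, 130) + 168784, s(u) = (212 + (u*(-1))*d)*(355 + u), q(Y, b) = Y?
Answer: 189740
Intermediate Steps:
d = -15 (d = 15*(-1) = -15)
s(u) = (212 + 15*u)*(355 + u) (s(u) = (212 + (u*(-1))*(-15))*(355 + u) = (212 - u*(-15))*(355 + u) = (212 + 15*u)*(355 + u))
O = 168350 (O = -434 + 168784 = 168350)
O + s(-10) = 168350 + (75260 + 15*(-10)² + 5537*(-10)) = 168350 + (75260 + 15*100 - 55370) = 168350 + (75260 + 1500 - 55370) = 168350 + 21390 = 189740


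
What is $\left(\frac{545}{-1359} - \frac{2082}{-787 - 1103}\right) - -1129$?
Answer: $\frac{53734207}{47565} \approx 1129.7$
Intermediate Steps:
$\left(\frac{545}{-1359} - \frac{2082}{-787 - 1103}\right) - -1129 = \left(545 \left(- \frac{1}{1359}\right) - \frac{2082}{-787 - 1103}\right) + 1129 = \left(- \frac{545}{1359} - \frac{2082}{-1890}\right) + 1129 = \left(- \frac{545}{1359} - - \frac{347}{315}\right) + 1129 = \left(- \frac{545}{1359} + \frac{347}{315}\right) + 1129 = \frac{33322}{47565} + 1129 = \frac{53734207}{47565}$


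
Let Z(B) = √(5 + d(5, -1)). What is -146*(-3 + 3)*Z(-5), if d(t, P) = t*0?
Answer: 0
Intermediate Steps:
d(t, P) = 0
Z(B) = √5 (Z(B) = √(5 + 0) = √5)
-146*(-3 + 3)*Z(-5) = -146*(-3 + 3)*√5 = -0*√5 = -146*0 = 0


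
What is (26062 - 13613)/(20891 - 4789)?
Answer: 12449/16102 ≈ 0.77313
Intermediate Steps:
(26062 - 13613)/(20891 - 4789) = 12449/16102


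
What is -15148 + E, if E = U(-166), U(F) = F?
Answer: -15314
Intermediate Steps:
E = -166
-15148 + E = -15148 - 166 = -15314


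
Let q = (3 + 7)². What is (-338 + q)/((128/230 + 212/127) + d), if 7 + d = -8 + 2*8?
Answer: -3475990/47113 ≈ -73.780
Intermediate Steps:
q = 100 (q = 10² = 100)
d = 1 (d = -7 + (-8 + 2*8) = -7 + (-8 + 16) = -7 + 8 = 1)
(-338 + q)/((128/230 + 212/127) + d) = (-338 + 100)/((128/230 + 212/127) + 1) = -238/((128*(1/230) + 212*(1/127)) + 1) = -238/((64/115 + 212/127) + 1) = -238/(32508/14605 + 1) = -238/47113/14605 = -238*14605/47113 = -3475990/47113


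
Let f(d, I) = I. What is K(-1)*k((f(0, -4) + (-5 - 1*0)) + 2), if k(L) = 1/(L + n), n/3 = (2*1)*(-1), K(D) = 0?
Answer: 0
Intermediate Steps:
n = -6 (n = 3*((2*1)*(-1)) = 3*(2*(-1)) = 3*(-2) = -6)
k(L) = 1/(-6 + L) (k(L) = 1/(L - 6) = 1/(-6 + L))
K(-1)*k((f(0, -4) + (-5 - 1*0)) + 2) = 0/(-6 + ((-4 + (-5 - 1*0)) + 2)) = 0/(-6 + ((-4 + (-5 + 0)) + 2)) = 0/(-6 + ((-4 - 5) + 2)) = 0/(-6 + (-9 + 2)) = 0/(-6 - 7) = 0/(-13) = 0*(-1/13) = 0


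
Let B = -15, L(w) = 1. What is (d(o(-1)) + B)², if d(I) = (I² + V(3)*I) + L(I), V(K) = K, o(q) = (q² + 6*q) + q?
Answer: 16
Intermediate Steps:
o(q) = q² + 7*q
d(I) = 1 + I² + 3*I (d(I) = (I² + 3*I) + 1 = 1 + I² + 3*I)
(d(o(-1)) + B)² = ((1 + (-(7 - 1))² + 3*(-(7 - 1))) - 15)² = ((1 + (-1*6)² + 3*(-1*6)) - 15)² = ((1 + (-6)² + 3*(-6)) - 15)² = ((1 + 36 - 18) - 15)² = (19 - 15)² = 4² = 16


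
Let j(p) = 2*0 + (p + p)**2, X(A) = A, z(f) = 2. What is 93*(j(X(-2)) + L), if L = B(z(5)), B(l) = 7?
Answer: 2139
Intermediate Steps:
L = 7
j(p) = 4*p**2 (j(p) = 0 + (2*p)**2 = 0 + 4*p**2 = 4*p**2)
93*(j(X(-2)) + L) = 93*(4*(-2)**2 + 7) = 93*(4*4 + 7) = 93*(16 + 7) = 93*23 = 2139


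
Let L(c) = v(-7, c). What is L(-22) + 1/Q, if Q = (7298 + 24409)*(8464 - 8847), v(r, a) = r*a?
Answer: 1870142273/12143781 ≈ 154.00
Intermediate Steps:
v(r, a) = a*r
Q = -12143781 (Q = 31707*(-383) = -12143781)
L(c) = -7*c (L(c) = c*(-7) = -7*c)
L(-22) + 1/Q = -7*(-22) + 1/(-12143781) = 154 - 1/12143781 = 1870142273/12143781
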